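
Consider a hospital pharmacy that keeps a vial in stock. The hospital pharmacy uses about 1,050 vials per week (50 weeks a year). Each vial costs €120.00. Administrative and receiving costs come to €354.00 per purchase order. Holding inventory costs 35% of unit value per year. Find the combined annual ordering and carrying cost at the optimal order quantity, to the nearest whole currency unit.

Annual demand D = 1,050 × 50 = 52,500.
Holding cost H = 0.35 × €120.00 = €42.0000 per unit per year.
The optimal lot size = √(2DS/H) = √(2 × 52,500 × 354 / 42) ≈ 940.74.
At Q*, ordering cost (D/Q*)S equals holding cost (Q*/2)H, each = √(DSH/2).
Minimum total = √(2DSH) = √(2 × 52,500 × 354 × 42) ≈ 39511.264.

TC* ≈ €39,511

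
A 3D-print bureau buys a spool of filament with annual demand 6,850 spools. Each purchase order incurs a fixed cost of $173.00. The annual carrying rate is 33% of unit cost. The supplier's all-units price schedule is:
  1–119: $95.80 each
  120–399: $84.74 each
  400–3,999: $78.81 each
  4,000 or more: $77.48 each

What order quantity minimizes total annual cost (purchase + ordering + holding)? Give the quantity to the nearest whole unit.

Holding cost per unit per year at price C is H = 0.33·C.
Evaluate total cost at each tier's feasible EOQ or, if the EOQ is below the tier, at the tier's minimum quantity.
Tier 1 ($95.80): EOQ = 273.8 exceeds tier's upper bound 119, so this tier is dominated.
EOQ at $84.74 = 291.1 (feasible in tier 2): TC = 6,850×$84.74 + (6,850/291.1)×173 + (291.1/2)×0.33×$84.74 = $588,610.13.
EOQ at $78.81 = 301.9 < 400, so use break Q=400: TC = 6,850×$78.81 + (6,850/400.0)×173 + (400.0/2)×0.33×$78.81 = $548,012.58.
EOQ at $77.48 = 304.5 < 4000, so use break Q=4000: TC = 6,850×$77.48 + (6,850/4000.0)×173 + (4000.0/2)×0.33×$77.48 = $582,171.06.
Lowest total cost is $548,012.58 at Q = 400.0.

Q* ≈ 400 spools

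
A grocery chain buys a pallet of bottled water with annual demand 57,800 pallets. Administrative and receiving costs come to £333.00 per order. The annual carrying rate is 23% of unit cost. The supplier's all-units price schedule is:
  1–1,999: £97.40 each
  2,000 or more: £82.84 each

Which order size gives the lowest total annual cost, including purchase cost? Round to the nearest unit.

Q* ≈ 2,000 pallets

Holding cost per unit per year at price C is H = 0.23·C.
Evaluate total cost at each tier's feasible EOQ or, if the EOQ is below the tier, at the tier's minimum quantity.
EOQ at £97.40 = 1310.9 (feasible in tier 1): TC = 57,800×£97.40 + (57,800/1310.9)×333 + (1310.9/2)×0.23×£97.40 = £5,659,085.98.
EOQ at £82.84 = 1421.4 < 2000, so use break Q=2000: TC = 57,800×£82.84 + (57,800/2000.0)×333 + (2000.0/2)×0.23×£82.84 = £4,816,828.90.
Lowest total cost is £4,816,828.90 at Q = 2000.0.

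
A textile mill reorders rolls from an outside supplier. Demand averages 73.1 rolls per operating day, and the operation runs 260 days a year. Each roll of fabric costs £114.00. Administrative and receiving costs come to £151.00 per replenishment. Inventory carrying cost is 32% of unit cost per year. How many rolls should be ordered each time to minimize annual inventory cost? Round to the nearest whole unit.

Annual demand D = 73.1 × 260 = 19,006.
Holding cost H = 0.32 × £114.00 = £36.4800 per unit per year.
EOQ = √(2DS / H) = √(2 × 19,006 × 151 / 36.48).
= √(5,739,812 / 36.48) = √157,341.3377 ≈ 396.663.

Q* ≈ 397 rolls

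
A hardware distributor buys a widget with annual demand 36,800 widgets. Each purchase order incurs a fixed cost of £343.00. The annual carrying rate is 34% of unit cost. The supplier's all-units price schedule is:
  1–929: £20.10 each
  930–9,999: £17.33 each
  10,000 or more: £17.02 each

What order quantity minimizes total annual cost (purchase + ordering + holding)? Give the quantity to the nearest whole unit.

Q* ≈ 2,070 widgets

Holding cost per unit per year at price C is H = 0.34·C.
Candidates are each tier's EOQ (if it falls in that tier) and each price-break quantity.
Tier 1 (£20.10): EOQ = 1922.0 exceeds tier's upper bound 929, so this tier is dominated.
EOQ at £17.33 = 2069.9 (feasible in tier 2): TC = 36,800×£17.33 + (36,800/2069.9)×343 + (2069.9/2)×0.34×£17.33 = £649,940.20.
EOQ at £17.02 = 2088.7 < 10000, so use break Q=10000: TC = 36,800×£17.02 + (36,800/10000.0)×343 + (10000.0/2)×0.34×£17.02 = £656,532.24.
Lowest total cost is £649,940.20 at Q = 2069.9.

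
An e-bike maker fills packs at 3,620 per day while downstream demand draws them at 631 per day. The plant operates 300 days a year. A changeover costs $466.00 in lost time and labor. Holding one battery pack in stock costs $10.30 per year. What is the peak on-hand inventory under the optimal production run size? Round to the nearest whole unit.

Annual demand D = 631 × 300 = 189,300.
Production build-up factor (1 − d/p) = 1 − 631/3,620 = 0.8257.
Q* = √(2DS / (H(1 − d/p))) = √(2 × 189,300 × 466 / (10.3 × 0.8257)).
= √(176,427,600 / 8.5046) ≈ 4554.660.
Maximum inventory = Q*(1 − d/p) = 4554.660 × 0.8257 ≈ 3760.740.

I_max ≈ 3,761 packs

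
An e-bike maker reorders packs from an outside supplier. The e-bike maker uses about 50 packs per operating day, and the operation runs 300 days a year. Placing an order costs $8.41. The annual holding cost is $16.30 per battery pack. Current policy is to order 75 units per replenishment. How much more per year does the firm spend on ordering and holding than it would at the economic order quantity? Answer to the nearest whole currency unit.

Annual demand D = 50 × 300 = 15,000.
EOQ = √(2DS/H) = √(2 × 15,000 × 8.41 / 16.3) ≈ 124.41.
Cost at Q* = (D/Q*)S + (Q*/2)H = √(2DSH) ≈ $2,027.93.
Cost at Q = 75: (15,000/75)×8.41 + (75/2)×16.3 = $1,682.00 + $611.25 = $2,293.25.
Excess = $2,293.25 − $2,027.93 = $265.32.

Extra cost ≈ $265 per year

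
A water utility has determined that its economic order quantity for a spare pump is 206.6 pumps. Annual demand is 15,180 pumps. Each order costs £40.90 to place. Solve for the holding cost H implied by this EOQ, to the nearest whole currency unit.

Invert the EOQ relation Q*² = 2DS/H.
From Q* = √(2DS/H): H = 2DS / Q*² = 2 × 15,180 × 40.9 / 206.6² = 29.0914.

H ≈ £29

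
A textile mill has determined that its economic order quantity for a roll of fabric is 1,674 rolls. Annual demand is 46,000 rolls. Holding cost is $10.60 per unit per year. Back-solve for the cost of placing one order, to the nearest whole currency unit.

The basic EOQ model gives Q* = √(2DS/H); rearrange for the unknown.
From Q* = √(2DS/H): S = Q*²H / (2D) = 1,674² × 10.6 / (2 × 46,000) = 322.8709.

S ≈ $323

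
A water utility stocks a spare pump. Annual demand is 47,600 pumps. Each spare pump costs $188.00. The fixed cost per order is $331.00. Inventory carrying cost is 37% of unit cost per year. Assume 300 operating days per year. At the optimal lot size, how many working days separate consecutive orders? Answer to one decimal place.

T ≈ 4.2 days

Holding cost H = 0.37 × $188.00 = $69.5600 per unit per year.
The optimal lot size = √(2DS/H) = √(2 × 47,600 × 331 / 69.56) ≈ 673.06.
Cycle time = Q*/D × 300 = 673.06 / 47,600 × 300 ≈ 4.242 days.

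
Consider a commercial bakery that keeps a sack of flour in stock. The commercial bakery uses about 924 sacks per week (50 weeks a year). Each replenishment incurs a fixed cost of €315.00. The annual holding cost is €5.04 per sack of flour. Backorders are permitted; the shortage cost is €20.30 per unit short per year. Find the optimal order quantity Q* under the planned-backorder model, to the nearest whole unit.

Q* ≈ 2,685 sacks

Annual demand D = 924 × 50 = 46,200.
With planned backorders, Q* = √(2DS/H) · √((H+B)/B).
√(2DS/H) = √(2 × 46,200 × 315 / 5.04) = 2403.123.
√((H+B)/B) = √((5.04+20.3)/20.3) = 1.1173.
Q* ≈ 2684.920.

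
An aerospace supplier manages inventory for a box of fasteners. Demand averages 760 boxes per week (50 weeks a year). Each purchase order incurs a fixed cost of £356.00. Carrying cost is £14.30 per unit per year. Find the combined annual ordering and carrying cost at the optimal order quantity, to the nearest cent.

TC* ≈ £19,669.79

Annual demand D = 760 × 50 = 38,000.
The optimal lot size = √(2DS/H) = √(2 × 38,000 × 356 / 14.3) ≈ 1375.51.
At the optimum the two cost components are equal, so total cost = 2·(Q*/2)H = Q*·H.
Minimum total = √(2DSH) = √(2 × 38,000 × 356 × 14.3) ≈ 19669.794.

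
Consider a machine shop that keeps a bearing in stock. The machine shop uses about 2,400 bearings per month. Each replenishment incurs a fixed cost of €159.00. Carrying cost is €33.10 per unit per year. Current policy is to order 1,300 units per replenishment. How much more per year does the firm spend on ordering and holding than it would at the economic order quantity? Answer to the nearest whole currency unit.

Annual demand D = 2,400 × 12 = 28,800.
EOQ = √(2DS/H) = √(2 × 28,800 × 159 / 33.1) ≈ 526.01.
Cost at Q* = (D/Q*)S + (Q*/2)H = √(2DSH) ≈ €17,411.00.
Cost at Q = 1,300: (28,800/1,300)×159 + (1,300/2)×33.1 = €3,522.46 + €21,515.00 = €25,037.46.
Excess = €25,037.46 − €17,411.00 = €7,626.46.

Extra cost ≈ €7,626 per year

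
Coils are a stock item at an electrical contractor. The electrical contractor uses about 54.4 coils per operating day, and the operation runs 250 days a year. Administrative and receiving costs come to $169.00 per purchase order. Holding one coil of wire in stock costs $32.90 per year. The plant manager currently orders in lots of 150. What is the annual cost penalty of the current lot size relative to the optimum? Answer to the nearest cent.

Extra cost ≈ $5,492.41 per year

Annual demand D = 54.4 × 250 = 13,600.
EOQ = √(2DS/H) = √(2 × 13,600 × 169 / 32.9) ≈ 373.79.
Cost at Q* = (D/Q*)S + (Q*/2)H = √(2DSH) ≈ $12,297.75.
Cost at Q = 150: (13,600/150)×169 + (150/2)×32.9 = $15,322.67 + $2,467.50 = $17,790.17.
Excess = $17,790.17 − $12,297.75 = $5,492.41.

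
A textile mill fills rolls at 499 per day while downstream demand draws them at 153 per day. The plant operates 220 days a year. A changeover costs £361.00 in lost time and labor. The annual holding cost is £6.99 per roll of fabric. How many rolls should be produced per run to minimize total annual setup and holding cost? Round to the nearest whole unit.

Q* ≈ 2,239 rolls

Annual demand D = 153 × 220 = 33,660.
Production build-up factor (1 − d/p) = 1 − 153/499 = 0.6934.
Q* = √(2DS / (H(1 − d/p))) = √(2 × 33,660 × 361 / (6.99 × 0.6934)).
= √(24,302,520 / 4.8468) ≈ 2239.233.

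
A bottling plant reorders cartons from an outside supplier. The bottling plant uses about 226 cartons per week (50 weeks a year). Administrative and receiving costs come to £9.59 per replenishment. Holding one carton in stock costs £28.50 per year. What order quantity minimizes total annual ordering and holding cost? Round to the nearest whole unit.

Annual demand D = 226 × 50 = 11,300.
EOQ = √(2DS / H) = √(2 × 11,300 × 9.59 / 28.5).
= √(216,734 / 28.5) = √7,604.7018 ≈ 87.205.

Q* ≈ 87 cartons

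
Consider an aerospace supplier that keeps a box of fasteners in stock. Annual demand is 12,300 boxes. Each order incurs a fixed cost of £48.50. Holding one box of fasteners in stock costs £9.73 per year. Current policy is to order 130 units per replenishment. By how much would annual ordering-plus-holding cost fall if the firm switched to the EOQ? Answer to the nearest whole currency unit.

Extra cost ≈ £1,814 per year

EOQ = √(2DS/H) = √(2 × 12,300 × 48.5 / 9.73) ≈ 350.17.
Cost at Q* = (D/Q*)S + (Q*/2)H = √(2DSH) ≈ £3,407.18.
Cost at Q = 130: (12,300/130)×48.5 + (130/2)×9.73 = £4,588.85 + £632.45 = £5,221.30.
Excess = £5,221.30 − £3,407.18 = £1,814.12.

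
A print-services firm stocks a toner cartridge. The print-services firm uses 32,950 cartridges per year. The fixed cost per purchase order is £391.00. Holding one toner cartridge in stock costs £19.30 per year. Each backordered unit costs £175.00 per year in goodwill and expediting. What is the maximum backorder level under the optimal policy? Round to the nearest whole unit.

S* ≈ 121 cartridges

With planned backorders, Q* = √(2DS/H) · √((H+B)/B).
√(2DS/H) = √(2 × 32,950 × 391 / 19.3) = 1155.453.
√((H+B)/B) = √((19.3+175)/175) = 1.0537.
Q* ≈ 1217.502.
S* = Q* · H/(H+B) = 1217.502 × 19.3/194.3 ≈ 120.936.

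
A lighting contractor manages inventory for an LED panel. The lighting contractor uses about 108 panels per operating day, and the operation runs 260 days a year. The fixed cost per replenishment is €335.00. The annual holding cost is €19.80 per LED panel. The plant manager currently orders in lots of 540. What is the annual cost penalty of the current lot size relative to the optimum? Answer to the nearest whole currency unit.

Annual demand D = 108 × 260 = 28,080.
EOQ = √(2DS/H) = √(2 × 28,080 × 335 / 19.8) ≈ 974.77.
Cost at Q* = (D/Q*)S + (Q*/2)H = √(2DSH) ≈ €19,300.50.
Cost at Q = 540: (28,080/540)×335 + (540/2)×19.8 = €17,420.00 + €5,346.00 = €22,766.00.
Excess = €22,766.00 − €19,300.50 = €3,465.50.

Extra cost ≈ €3,466 per year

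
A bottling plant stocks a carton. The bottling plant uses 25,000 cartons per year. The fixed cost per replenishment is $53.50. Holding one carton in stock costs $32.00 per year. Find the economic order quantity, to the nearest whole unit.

EOQ = √(2DS / H) = √(2 × 25,000 × 53.5 / 32).
= √(2,675,000 / 32) = √83,593.75 ≈ 289.126.

Q* ≈ 289 cartons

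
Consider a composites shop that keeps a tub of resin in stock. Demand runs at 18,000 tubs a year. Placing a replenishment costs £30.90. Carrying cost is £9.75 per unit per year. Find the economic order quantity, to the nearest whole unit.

Q* ≈ 338 tubs

EOQ = √(2DS / H) = √(2 × 18,000 × 30.9 / 9.75).
= √(1,112,400 / 9.75) = √114,092.3077 ≈ 337.776.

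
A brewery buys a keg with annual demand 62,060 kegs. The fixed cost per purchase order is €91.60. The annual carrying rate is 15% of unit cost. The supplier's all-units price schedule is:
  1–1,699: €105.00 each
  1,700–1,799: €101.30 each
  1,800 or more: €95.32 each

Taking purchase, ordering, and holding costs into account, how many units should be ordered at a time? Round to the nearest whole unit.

Q* ≈ 1,800 kegs

Holding cost per unit per year at price C is H = 0.15·C.
For each price level, check whether its EOQ is feasible; otherwise the best quantity at that price is the breakpoint.
EOQ at €105.00 = 849.6 (feasible in tier 1): TC = 62,060×€105.00 + (62,060/849.6)×91.6 + (849.6/2)×0.15×€105.00 = €6,529,681.63.
EOQ at €101.30 = 865.0 < 1700, so use break Q=1700: TC = 62,060×€101.30 + (62,060/1700.0)×91.6 + (1700.0/2)×0.15×€101.30 = €6,302,937.69.
EOQ at €95.32 = 891.7 < 1800, so use break Q=1800: TC = 62,060×€95.32 + (62,060/1800.0)×91.6 + (1800.0/2)×0.15×€95.32 = €5,931,585.56.
Lowest total cost is €5,931,585.56 at Q = 1800.0.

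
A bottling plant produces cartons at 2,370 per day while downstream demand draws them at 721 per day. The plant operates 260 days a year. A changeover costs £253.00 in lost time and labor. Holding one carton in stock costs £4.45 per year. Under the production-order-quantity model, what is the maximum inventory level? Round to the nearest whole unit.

I_max ≈ 3,851 cartons

Annual demand D = 721 × 260 = 187,460.
Production build-up factor (1 − d/p) = 1 − 721/2,370 = 0.6958.
Q* = √(2DS / (H(1 − d/p))) = √(2 × 187,460 × 253 / (4.45 × 0.6958)).
= √(94,854,760 / 3.0962) ≈ 5534.946.
Maximum inventory = Q*(1 − d/p) = 5534.946 × 0.6958 ≈ 3851.108.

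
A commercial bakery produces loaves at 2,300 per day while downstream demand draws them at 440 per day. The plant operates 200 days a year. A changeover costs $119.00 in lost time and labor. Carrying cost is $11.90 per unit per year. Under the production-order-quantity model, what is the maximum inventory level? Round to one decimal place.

Annual demand D = 440 × 200 = 88,000.
Production build-up factor (1 − d/p) = 1 − 440/2,300 = 0.8087.
Q* = √(2DS / (H(1 − d/p))) = √(2 × 88,000 × 119 / (11.9 × 0.8087)).
= √(20,944,000 / 9.6235) ≈ 1475.244.
Maximum inventory = Q*(1 − d/p) = 1475.244 × 0.8087 ≈ 1193.023.

I_max ≈ 1,193.0 loaves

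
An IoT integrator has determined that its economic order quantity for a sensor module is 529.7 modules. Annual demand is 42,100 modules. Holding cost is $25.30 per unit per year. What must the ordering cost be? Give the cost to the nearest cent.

Invert the EOQ relation Q*² = 2DS/H.
From Q* = √(2DS/H): S = Q*²H / (2D) = 529.7² × 25.3 / (2 × 42,100) = 84.3079.

S ≈ $84.31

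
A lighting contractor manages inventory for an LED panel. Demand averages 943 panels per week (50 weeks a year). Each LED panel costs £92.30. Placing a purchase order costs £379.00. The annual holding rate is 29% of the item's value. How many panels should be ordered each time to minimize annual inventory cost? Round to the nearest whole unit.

Annual demand D = 943 × 50 = 47,150.
Holding cost H = 0.29 × £92.30 = £26.7670 per unit per year.
EOQ = √(2DS / H) = √(2 × 47,150 × 379 / 26.767).
= √(35,739,700 / 26.767) = √1,335,215.0035 ≈ 1155.515.

Q* ≈ 1,156 panels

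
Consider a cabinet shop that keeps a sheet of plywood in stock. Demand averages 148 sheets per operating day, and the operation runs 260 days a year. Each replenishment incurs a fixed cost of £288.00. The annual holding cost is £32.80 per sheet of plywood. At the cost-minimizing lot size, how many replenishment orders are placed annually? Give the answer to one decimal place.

N ≈ 46.8 orders per year

Annual demand D = 148 × 260 = 38,480.
Q* = √(2DS/H) = √(2 × 38,480 × 288 / 32.8) ≈ 822.04.
Orders per year = D / Q* = 38,480 / 822.04 ≈ 46.810.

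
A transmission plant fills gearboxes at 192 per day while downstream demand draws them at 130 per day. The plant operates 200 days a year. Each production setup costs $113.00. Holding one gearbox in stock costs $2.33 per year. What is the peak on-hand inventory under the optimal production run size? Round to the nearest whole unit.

I_max ≈ 902 gearboxes

Annual demand D = 130 × 200 = 26,000.
Production build-up factor (1 − d/p) = 1 − 130/192 = 0.3229.
Q* = √(2DS / (H(1 − d/p))) = √(2 × 26,000 × 113 / (2.33 × 0.3229)).
= √(5,876,000 / 0.7524) ≈ 2794.587.
Maximum inventory = Q*(1 − d/p) = 2794.587 × 0.3229 ≈ 902.419.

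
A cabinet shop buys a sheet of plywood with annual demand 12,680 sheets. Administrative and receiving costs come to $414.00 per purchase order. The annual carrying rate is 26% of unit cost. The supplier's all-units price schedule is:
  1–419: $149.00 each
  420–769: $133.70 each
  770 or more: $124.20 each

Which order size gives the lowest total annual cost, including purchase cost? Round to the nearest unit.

Q* ≈ 770 sheets

Holding cost per unit per year at price C is H = 0.26·C.
Evaluate total cost at each tier's feasible EOQ or, if the EOQ is below the tier, at the tier's minimum quantity.
Tier 1 ($149.00): EOQ = 520.6 exceeds tier's upper bound 419, so this tier is dominated.
EOQ at $133.70 = 549.6 (feasible in tier 2): TC = 12,680×$133.70 + (12,680/549.6)×414 + (549.6/2)×0.26×$133.70 = $1,714,420.13.
EOQ at $124.20 = 570.2 < 770, so use break Q=770: TC = 12,680×$124.20 + (12,680/770.0)×414 + (770.0/2)×0.26×$124.20 = $1,594,105.98.
Lowest total cost is $1,594,105.98 at Q = 770.0.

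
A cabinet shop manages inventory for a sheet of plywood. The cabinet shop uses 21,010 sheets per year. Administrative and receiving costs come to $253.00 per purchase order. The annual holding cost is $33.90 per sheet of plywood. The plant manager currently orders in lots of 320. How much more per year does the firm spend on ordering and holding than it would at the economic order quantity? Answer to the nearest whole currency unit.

EOQ = √(2DS/H) = √(2 × 21,010 × 253 / 33.9) ≈ 560.00.
Cost at Q* = (D/Q*)S + (Q*/2)H = √(2DSH) ≈ $18,984.02.
Cost at Q = 320: (21,010/320)×253 + (320/2)×33.9 = $16,611.03 + $5,424.00 = $22,035.03.
Excess = $22,035.03 − $18,984.02 = $3,051.01.

Extra cost ≈ $3,051 per year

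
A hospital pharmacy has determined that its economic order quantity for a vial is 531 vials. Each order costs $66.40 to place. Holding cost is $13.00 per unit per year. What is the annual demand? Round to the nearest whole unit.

Invert the EOQ relation Q*² = 2DS/H.
From Q* = √(2DS/H): D = Q*²H / (2S) = 531² × 13 / (2 × 66.4) = 27601.604.

D ≈ 27,602 vials per year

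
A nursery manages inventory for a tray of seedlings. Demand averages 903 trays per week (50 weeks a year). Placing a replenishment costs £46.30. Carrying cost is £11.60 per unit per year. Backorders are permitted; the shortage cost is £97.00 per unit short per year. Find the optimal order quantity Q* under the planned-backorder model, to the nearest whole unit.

Annual demand D = 903 × 50 = 45,150.
With planned backorders, Q* = √(2DS/H) · √((H+B)/B).
√(2DS/H) = √(2 × 45,150 × 46.3 / 11.6) = 600.351.
√((H+B)/B) = √((11.6+97)/97) = 1.0581.
Q* ≈ 635.235.

Q* ≈ 635 trays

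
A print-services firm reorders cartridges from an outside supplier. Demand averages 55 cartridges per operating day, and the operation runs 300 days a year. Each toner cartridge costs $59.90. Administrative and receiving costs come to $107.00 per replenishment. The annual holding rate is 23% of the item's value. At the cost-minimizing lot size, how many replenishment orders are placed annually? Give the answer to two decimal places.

N ≈ 32.59 orders per year

Annual demand D = 55 × 300 = 16,500.
Holding cost H = 0.23 × $59.90 = $13.7770 per unit per year.
The optimal lot size = √(2DS/H) = √(2 × 16,500 × 107 / 13.777) ≈ 506.26.
Orders per year = D / Q* = 16,500 / 506.26 ≈ 32.592.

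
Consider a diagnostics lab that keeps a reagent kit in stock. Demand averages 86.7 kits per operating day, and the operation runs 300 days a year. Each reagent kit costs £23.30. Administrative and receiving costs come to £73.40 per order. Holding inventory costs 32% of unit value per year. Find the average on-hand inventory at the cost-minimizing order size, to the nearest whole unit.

Annual demand D = 86.7 × 300 = 26,010.
Holding cost H = 0.32 × £23.30 = £7.4560 per unit per year.
The optimal lot size = √(2DS/H) = √(2 × 26,010 × 73.4 / 7.456) ≈ 715.62.
Average inventory = Q*/2 ≈ 715.62 / 2 = 357.808.

Average inventory ≈ 358 kits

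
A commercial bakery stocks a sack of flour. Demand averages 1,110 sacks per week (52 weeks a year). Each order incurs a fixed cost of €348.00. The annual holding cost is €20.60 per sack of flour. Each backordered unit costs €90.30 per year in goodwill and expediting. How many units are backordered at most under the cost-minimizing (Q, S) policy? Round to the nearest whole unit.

S* ≈ 287 sacks

Annual demand D = 1,110 × 52 = 57,720.
With planned backorders, Q* = √(2DS/H) · √((H+B)/B).
√(2DS/H) = √(2 × 57,720 × 348 / 20.6) = 1396.478.
√((H+B)/B) = √((20.6+90.3)/90.3) = 1.1082.
Q* ≈ 1547.591.
S* = Q* · H/(H+B) = 1547.591 × 20.6/110.9 ≈ 287.469.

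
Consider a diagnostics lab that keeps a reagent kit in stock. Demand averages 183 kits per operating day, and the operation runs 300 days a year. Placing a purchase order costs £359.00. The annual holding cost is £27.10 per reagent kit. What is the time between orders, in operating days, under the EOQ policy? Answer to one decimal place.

Annual demand D = 183 × 300 = 54,900.
Q* = √(2DS/H) = √(2 × 54,900 × 359 / 27.1) ≈ 1206.05.
Cycle time = Q*/D × 300 = 1206.05 / 54,900 × 300 ≈ 6.590 days.

T ≈ 6.6 days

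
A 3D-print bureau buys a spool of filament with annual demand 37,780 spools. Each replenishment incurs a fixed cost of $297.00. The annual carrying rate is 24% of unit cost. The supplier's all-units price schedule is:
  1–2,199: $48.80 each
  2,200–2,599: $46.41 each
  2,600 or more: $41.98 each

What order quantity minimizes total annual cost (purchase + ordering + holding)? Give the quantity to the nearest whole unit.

Holding cost per unit per year at price C is H = 0.24·C.
For each price level, check whether its EOQ is feasible; otherwise the best quantity at that price is the breakpoint.
EOQ at $48.80 = 1384.2 (feasible in tier 1): TC = 37,780×$48.80 + (37,780/1384.2)×297 + (1384.2/2)×0.24×$48.80 = $1,859,876.12.
EOQ at $46.41 = 1419.4 < 2200, so use break Q=2200: TC = 37,780×$46.41 + (37,780/2200.0)×297 + (2200.0/2)×0.24×$46.41 = $1,770,722.34.
EOQ at $41.98 = 1492.4 < 2600, so use break Q=2600: TC = 37,780×$41.98 + (37,780/2600.0)×297 + (2600.0/2)×0.24×$41.98 = $1,603,417.80.
Lowest total cost is $1,603,417.80 at Q = 2600.0.

Q* ≈ 2,600 spools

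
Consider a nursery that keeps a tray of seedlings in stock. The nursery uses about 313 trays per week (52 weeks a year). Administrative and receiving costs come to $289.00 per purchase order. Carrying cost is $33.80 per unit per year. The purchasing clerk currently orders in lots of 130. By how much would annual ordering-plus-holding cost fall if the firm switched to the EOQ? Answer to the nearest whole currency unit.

Extra cost ≈ $20,548 per year

Annual demand D = 313 × 52 = 16,276.
EOQ = √(2DS/H) = √(2 × 16,276 × 289 / 33.8) ≈ 527.57.
Cost at Q* = (D/Q*)S + (Q*/2)H = √(2DSH) ≈ $17,831.84.
Cost at Q = 130: (16,276/130)×289 + (130/2)×33.8 = $36,182.80 + $2,197.00 = $38,379.80.
Excess = $38,379.80 − $17,831.84 = $20,547.96.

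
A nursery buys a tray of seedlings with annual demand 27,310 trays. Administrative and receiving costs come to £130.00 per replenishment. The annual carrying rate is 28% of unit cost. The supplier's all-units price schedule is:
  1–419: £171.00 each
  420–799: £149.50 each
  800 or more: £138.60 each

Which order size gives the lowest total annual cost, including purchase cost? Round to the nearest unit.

Holding cost per unit per year at price C is H = 0.28·C.
Candidates are each tier's EOQ (if it falls in that tier) and each price-break quantity.
EOQ at £171.00 = 385.1 (feasible in tier 1): TC = 27,310×£171.00 + (27,310/385.1)×130 + (385.1/2)×0.28×£171.00 = £4,688,448.46.
EOQ at £149.50 = 411.9 < 420, so use break Q=420: TC = 27,310×£149.50 + (27,310/420.0)×130 + (420.0/2)×0.28×£149.50 = £4,100,088.70.
EOQ at £138.60 = 427.7 < 800, so use break Q=800: TC = 27,310×£138.60 + (27,310/800.0)×130 + (800.0/2)×0.28×£138.60 = £3,805,127.08.
Lowest total cost is £3,805,127.08 at Q = 800.0.

Q* ≈ 800 trays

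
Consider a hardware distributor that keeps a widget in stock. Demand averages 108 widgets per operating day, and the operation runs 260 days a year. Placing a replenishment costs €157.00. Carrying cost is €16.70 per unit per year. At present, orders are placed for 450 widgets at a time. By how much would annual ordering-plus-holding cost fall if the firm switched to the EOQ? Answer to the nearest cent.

Annual demand D = 108 × 260 = 28,080.
EOQ = √(2DS/H) = √(2 × 28,080 × 157 / 16.7) ≈ 726.62.
Cost at Q* = (D/Q*)S + (Q*/2)H = √(2DSH) ≈ €12,134.49.
Cost at Q = 450: (28,080/450)×157 + (450/2)×16.7 = €9,796.80 + €3,757.50 = €13,554.30.
Excess = €13,554.30 − €12,134.49 = €1,419.81.

Extra cost ≈ €1,419.81 per year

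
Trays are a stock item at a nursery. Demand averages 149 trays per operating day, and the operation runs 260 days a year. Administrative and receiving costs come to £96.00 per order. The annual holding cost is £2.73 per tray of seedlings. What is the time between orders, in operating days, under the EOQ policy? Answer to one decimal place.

T ≈ 11.1 days

Annual demand D = 149 × 260 = 38,740.
EOQ = √(2DS/H) = √(2 × 38,740 × 96 / 2.73) ≈ 1650.63.
Cycle time = Q*/D × 260 = 1650.63 / 38,740 × 260 ≈ 11.078 days.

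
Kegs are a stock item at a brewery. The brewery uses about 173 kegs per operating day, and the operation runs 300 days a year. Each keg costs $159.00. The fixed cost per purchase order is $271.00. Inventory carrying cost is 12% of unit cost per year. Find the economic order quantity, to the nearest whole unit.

Annual demand D = 173 × 300 = 51,900.
Holding cost H = 0.12 × $159.00 = $19.0800 per unit per year.
EOQ = √(2DS / H) = √(2 × 51,900 × 271 / 19.08).
= √(28,129,800 / 19.08) = √1,474,308.1761 ≈ 1214.211.

Q* ≈ 1,214 kegs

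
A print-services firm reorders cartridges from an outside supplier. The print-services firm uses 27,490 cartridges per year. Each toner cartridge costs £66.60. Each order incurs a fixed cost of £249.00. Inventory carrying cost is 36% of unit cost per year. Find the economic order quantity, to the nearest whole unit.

Holding cost H = 0.36 × £66.60 = £23.9760 per unit per year.
EOQ = √(2DS / H) = √(2 × 27,490 × 249 / 23.976).
= √(13,690,020 / 23.976) = √570,988.4885 ≈ 755.638.

Q* ≈ 756 cartridges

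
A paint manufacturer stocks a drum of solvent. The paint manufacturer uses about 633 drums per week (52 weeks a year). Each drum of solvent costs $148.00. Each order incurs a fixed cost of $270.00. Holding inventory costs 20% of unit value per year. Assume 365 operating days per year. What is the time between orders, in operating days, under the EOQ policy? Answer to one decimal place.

T ≈ 8.6 days

Annual demand D = 633 × 52 = 32,916.
Holding cost H = 0.20 × $148.00 = $29.6000 per unit per year.
The optimal lot size = √(2DS/H) = √(2 × 32,916 × 270 / 29.6) ≈ 774.92.
Cycle time = Q*/D × 365 = 774.92 / 32,916 × 365 ≈ 8.593 days.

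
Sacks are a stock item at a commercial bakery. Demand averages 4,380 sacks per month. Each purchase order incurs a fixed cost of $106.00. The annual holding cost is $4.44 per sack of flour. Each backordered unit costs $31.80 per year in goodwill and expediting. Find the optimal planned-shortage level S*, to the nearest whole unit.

Annual demand D = 4,380 × 12 = 52,560.
With planned backorders, Q* = √(2DS/H) · √((H+B)/B).
√(2DS/H) = √(2 × 52,560 × 106 / 4.44) = 1584.179.
√((H+B)/B) = √((4.44+31.8)/31.8) = 1.0675.
Q* ≈ 1691.160.
S* = Q* · H/(H+B) = 1691.160 × 4.44/36.24 ≈ 207.195.

S* ≈ 207 sacks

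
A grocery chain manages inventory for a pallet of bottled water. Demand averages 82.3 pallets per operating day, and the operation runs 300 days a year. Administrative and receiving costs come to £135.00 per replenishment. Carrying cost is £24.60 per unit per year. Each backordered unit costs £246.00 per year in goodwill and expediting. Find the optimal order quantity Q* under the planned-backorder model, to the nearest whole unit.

Annual demand D = 82.3 × 300 = 24,690.
With planned backorders, Q* = √(2DS/H) · √((H+B)/B).
√(2DS/H) = √(2 × 24,690 × 135 / 24.6) = 520.565.
√((H+B)/B) = √((24.6+246)/246) = 1.0488.
Q* ≈ 545.973.

Q* ≈ 546 pallets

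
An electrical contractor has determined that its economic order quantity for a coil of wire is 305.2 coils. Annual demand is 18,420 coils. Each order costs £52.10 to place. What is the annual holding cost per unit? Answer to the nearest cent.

The basic EOQ model gives Q* = √(2DS/H); rearrange for the unknown.
From Q* = √(2DS/H): H = 2DS / Q*² = 2 × 18,420 × 52.1 / 305.2² = 20.6057.

H ≈ £20.61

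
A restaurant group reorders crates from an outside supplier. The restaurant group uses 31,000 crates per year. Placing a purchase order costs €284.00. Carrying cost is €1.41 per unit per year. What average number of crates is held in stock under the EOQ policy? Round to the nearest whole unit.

EOQ = √(2DS/H) = √(2 × 31,000 × 284 / 1.41) ≈ 3533.83.
Average inventory = Q*/2 ≈ 3533.83 / 2 = 1766.914.

Average inventory ≈ 1,767 crates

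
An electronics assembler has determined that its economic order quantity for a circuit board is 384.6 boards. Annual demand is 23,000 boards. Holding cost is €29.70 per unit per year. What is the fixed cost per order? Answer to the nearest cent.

S ≈ €95.50

Invert the EOQ relation Q*² = 2DS/H.
From Q* = √(2DS/H): S = Q*²H / (2D) = 384.6² × 29.7 / (2 × 23,000) = 95.5030.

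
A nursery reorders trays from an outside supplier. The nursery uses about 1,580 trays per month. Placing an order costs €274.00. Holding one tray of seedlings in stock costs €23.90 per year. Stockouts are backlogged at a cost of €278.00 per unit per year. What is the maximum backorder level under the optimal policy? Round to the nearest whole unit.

S* ≈ 54 trays

Annual demand D = 1,580 × 12 = 18,960.
With planned backorders, Q* = √(2DS/H) · √((H+B)/B).
√(2DS/H) = √(2 × 18,960 × 274 / 23.9) = 659.342.
√((H+B)/B) = √((23.9+278)/278) = 1.0421.
Q* ≈ 687.100.
S* = Q* · H/(H+B) = 687.100 × 23.9/301.9 ≈ 54.394.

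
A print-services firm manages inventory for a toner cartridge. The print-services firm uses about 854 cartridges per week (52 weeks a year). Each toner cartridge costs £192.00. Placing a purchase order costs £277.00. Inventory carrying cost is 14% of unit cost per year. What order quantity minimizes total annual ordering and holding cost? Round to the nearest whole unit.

Q* ≈ 957 cartridges

Annual demand D = 854 × 52 = 44,408.
Holding cost H = 0.14 × £192.00 = £26.8800 per unit per year.
EOQ = √(2DS / H) = √(2 × 44,408 × 277 / 26.88).
= √(24,602,032 / 26.88) = √915,254.1667 ≈ 956.689.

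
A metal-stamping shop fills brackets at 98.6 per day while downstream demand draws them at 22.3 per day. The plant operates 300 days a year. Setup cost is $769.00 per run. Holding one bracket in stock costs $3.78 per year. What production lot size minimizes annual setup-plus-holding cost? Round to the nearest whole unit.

Q* ≈ 1,876 brackets

Annual demand D = 22.3 × 300 = 6,690.
Production build-up factor (1 − d/p) = 1 − 22.3/98.6 = 0.7738.
Q* = √(2DS / (H(1 − d/p))) = √(2 × 6,690 × 769 / (3.78 × 0.7738)).
= √(10,289,220 / 2.9251) ≈ 1875.519.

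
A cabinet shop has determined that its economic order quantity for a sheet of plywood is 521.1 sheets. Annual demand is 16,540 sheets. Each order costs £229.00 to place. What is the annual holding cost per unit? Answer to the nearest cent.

The basic EOQ model gives Q* = √(2DS/H); rearrange for the unknown.
From Q* = √(2DS/H): H = 2DS / Q*² = 2 × 16,540 × 229 / 521.1² = 27.8971.

H ≈ £27.90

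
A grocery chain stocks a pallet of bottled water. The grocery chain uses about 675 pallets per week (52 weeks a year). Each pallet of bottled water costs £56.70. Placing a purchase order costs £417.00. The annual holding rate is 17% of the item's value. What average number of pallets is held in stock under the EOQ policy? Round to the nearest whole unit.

Annual demand D = 675 × 52 = 35,100.
Holding cost H = 0.17 × £56.70 = £9.6390 per unit per year.
EOQ = √(2DS/H) = √(2 × 35,100 × 417 / 9.639) ≈ 1742.69.
Average inventory = Q*/2 ≈ 1742.69 / 2 = 871.346.

Average inventory ≈ 871 pallets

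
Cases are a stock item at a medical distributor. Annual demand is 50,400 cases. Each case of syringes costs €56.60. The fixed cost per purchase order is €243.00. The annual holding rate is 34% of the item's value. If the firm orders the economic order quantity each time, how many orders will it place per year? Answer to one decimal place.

Holding cost H = 0.34 × €56.60 = €19.2440 per unit per year.
EOQ = √(2DS/H) = √(2 × 50,400 × 243 / 19.244) ≈ 1128.20.
Orders per year = D / Q* = 50,400 / 1128.20 ≈ 44.673.

N ≈ 44.7 orders per year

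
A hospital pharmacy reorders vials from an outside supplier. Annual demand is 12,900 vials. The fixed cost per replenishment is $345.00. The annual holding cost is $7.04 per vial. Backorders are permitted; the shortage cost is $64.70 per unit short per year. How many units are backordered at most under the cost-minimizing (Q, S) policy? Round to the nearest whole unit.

With planned backorders, Q* = √(2DS/H) · √((H+B)/B).
√(2DS/H) = √(2 × 12,900 × 345 / 7.04) = 1124.432.
√((H+B)/B) = √((7.04+64.7)/64.7) = 1.0530.
Q* ≈ 1184.027.
S* = Q* · H/(H+B) = 1184.027 × 7.04/71.74 ≈ 116.191.

S* ≈ 116 vials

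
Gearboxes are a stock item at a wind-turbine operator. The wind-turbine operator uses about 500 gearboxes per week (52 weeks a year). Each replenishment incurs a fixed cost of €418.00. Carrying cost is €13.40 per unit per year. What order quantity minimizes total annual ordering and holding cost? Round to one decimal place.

Annual demand D = 500 × 52 = 26,000.
EOQ = √(2DS / H) = √(2 × 26,000 × 418 / 13.4).
= √(21,736,000 / 13.4) = √1,622,089.5522 ≈ 1273.613.

Q* ≈ 1,273.6 gearboxes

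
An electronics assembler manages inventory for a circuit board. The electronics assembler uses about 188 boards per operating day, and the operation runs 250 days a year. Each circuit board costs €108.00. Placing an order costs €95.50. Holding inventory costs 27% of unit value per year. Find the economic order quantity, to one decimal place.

Annual demand D = 188 × 250 = 47,000.
Holding cost H = 0.27 × €108.00 = €29.1600 per unit per year.
EOQ = √(2DS / H) = √(2 × 47,000 × 95.5 / 29.16).
= √(8,977,000 / 29.16) = √307,853.2236 ≈ 554.845.

Q* ≈ 554.8 boards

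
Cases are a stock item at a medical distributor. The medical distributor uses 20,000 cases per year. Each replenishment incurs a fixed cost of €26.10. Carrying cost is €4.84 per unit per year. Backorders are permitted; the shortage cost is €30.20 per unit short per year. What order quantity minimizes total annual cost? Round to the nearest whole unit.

Q* ≈ 500 cases

With planned backorders, Q* = √(2DS/H) · √((H+B)/B).
√(2DS/H) = √(2 × 20,000 × 26.1 / 4.84) = 464.438.
√((H+B)/B) = √((4.84+30.2)/30.2) = 1.0772.
Q* ≈ 500.272.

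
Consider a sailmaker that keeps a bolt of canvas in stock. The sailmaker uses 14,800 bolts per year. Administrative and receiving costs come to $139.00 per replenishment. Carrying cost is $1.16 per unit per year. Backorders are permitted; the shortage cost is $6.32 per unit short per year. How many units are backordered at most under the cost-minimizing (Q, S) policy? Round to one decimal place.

With planned backorders, Q* = √(2DS/H) · √((H+B)/B).
√(2DS/H) = √(2 × 14,800 × 139 / 1.16) = 1883.321.
√((H+B)/B) = √((1.16+6.32)/6.32) = 1.0879.
Q* ≈ 2048.880.
S* = Q* · H/(H+B) = 2048.880 × 1.16/7.48 ≈ 317.741.

S* ≈ 317.7 bolts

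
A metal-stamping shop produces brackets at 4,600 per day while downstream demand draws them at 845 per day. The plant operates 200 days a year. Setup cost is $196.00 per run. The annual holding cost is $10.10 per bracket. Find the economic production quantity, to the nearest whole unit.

Q* ≈ 2,835 brackets

Annual demand D = 845 × 200 = 169,000.
Production build-up factor (1 − d/p) = 1 − 845/4,600 = 0.8163.
Q* = √(2DS / (H(1 − d/p))) = √(2 × 169,000 × 196 / (10.1 × 0.8163)).
= √(66,248,000 / 8.2447) ≈ 2834.651.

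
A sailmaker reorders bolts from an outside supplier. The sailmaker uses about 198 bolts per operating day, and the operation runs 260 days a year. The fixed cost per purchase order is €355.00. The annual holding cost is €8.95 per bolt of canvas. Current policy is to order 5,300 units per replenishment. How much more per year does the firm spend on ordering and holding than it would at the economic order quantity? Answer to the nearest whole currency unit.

Annual demand D = 198 × 260 = 51,480.
EOQ = √(2DS/H) = √(2 × 51,480 × 355 / 8.95) ≈ 2020.86.
Cost at Q* = (D/Q*)S + (Q*/2)H = √(2DSH) ≈ €18,086.73.
Cost at Q = 5,300: (51,480/5,300)×355 + (5,300/2)×8.95 = €3,448.19 + €23,717.50 = €27,165.69.
Excess = €27,165.69 − €18,086.73 = €9,078.96.

Extra cost ≈ €9,079 per year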